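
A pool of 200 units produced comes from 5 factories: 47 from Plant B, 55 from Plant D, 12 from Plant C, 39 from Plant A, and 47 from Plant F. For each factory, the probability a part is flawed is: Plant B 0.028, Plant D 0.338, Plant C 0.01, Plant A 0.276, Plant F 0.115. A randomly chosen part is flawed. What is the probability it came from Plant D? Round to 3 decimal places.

0.514

By Bayes' rule, posterior ∝ prior × likelihood:
  Plant B: 0.235 × 0.028 = 0.00658
  Plant D: 0.275 × 0.338 = 0.09295
  Plant C: 0.06 × 0.01 = 0.0006
  Plant A: 0.195 × 0.276 = 0.05382
  Plant F: 0.235 × 0.115 = 0.027025
Sum = 0.180975.
P(Plant D | evidence) = 0.09295 / 0.180975 ≈ 0.514.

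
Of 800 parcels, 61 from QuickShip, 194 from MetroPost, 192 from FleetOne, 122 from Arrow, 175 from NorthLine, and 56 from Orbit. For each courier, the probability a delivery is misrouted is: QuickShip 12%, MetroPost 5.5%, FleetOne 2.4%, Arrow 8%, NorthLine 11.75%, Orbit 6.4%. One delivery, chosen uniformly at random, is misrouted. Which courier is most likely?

NorthLine

Unnormalized posteriors (prior × likelihood):
  QuickShip: 0.07625 × 0.12 = 0.00915
  MetroPost: 0.2425 × 0.055 = 0.0133375
  FleetOne: 0.24 × 0.024 = 0.00576
  Arrow: 0.1525 × 0.08 = 0.0122
  NorthLine: 0.21875 × 0.1175 = 0.025703125
  Orbit: 0.07 × 0.064 = 0.00448
Normalizing constant = 0.070630625.
Largest term belongs to NorthLine, so NorthLine is most probable.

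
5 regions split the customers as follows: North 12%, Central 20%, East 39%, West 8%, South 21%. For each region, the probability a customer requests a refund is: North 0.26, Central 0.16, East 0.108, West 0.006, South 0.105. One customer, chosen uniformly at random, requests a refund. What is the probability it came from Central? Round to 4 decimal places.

0.2503

Unnormalized posteriors (prior × likelihood):
  North: 0.12 × 0.26 = 0.0312
  Central: 0.2 × 0.16 = 0.032
  East: 0.39 × 0.108 = 0.04212
  West: 0.08 × 0.006 = 0.00048
  South: 0.21 × 0.105 = 0.02205
Normalizing constant = 0.12785.
P(Central | evidence) = 0.032 / 0.12785 ≈ 0.2503.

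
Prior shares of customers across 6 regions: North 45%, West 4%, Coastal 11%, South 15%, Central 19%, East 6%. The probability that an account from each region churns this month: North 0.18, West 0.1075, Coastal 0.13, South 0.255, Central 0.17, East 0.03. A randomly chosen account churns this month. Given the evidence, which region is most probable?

North

Compute prior × likelihood for every hypothesis:
  North: 0.45 × 0.18 = 0.081
  West: 0.04 × 0.1075 = 0.0043
  Coastal: 0.11 × 0.13 = 0.0143
  South: 0.15 × 0.255 = 0.03825
  Central: 0.19 × 0.17 = 0.0323
  East: 0.06 × 0.03 = 0.0018
Normalizing constant = 0.17195.
Largest term belongs to North, so North is most probable.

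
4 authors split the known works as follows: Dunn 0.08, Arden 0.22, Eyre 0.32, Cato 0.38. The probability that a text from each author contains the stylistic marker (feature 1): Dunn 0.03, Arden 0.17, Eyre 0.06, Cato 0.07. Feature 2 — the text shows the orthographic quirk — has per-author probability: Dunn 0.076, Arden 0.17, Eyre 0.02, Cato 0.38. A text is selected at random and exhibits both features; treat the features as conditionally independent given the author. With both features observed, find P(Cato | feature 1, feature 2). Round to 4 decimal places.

Prior × likelihood for each hypothesis:
  Dunn: 0.08 × 0.03 × 0.076 = 0.0001824
  Arden: 0.22 × 0.17 × 0.17 = 0.006358
  Eyre: 0.32 × 0.06 × 0.02 = 0.000384
  Cato: 0.38 × 0.07 × 0.38 = 0.010108
Normalizing constant = 0.0170324.
P(Cato | evidence) = 0.010108 / 0.0170324 ≈ 0.5935.

0.5935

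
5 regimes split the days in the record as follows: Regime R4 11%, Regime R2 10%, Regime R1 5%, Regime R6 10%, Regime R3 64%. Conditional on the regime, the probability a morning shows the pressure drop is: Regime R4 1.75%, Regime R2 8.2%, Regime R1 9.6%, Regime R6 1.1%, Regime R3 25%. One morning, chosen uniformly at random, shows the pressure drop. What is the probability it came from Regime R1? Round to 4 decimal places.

Unnormalized posteriors (prior × likelihood):
  Regime R4: 0.11 × 0.0175 = 0.001925
  Regime R2: 0.1 × 0.082 = 0.0082
  Regime R1: 0.05 × 0.096 = 0.0048
  Regime R6: 0.1 × 0.011 = 0.0011
  Regime R3: 0.64 × 0.25 = 0.16
Sum = 0.176025.
P(Regime R1 | evidence) = 0.0048 / 0.176025 ≈ 0.0273.

0.0273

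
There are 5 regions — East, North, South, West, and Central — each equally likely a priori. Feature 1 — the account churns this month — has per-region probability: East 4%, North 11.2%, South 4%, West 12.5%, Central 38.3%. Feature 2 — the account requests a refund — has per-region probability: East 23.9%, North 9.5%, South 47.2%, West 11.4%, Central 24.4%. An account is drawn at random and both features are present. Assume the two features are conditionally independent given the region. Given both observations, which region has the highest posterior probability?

Central

Since the prior is uniform, the posterior is proportional to the likelihood:
  East: 0.04 × 0.239 = 0.00956
  North: 0.112 × 0.095 = 0.01064
  South: 0.04 × 0.472 = 0.01888
  West: 0.125 × 0.114 = 0.01425
  Central: 0.383 × 0.244 = 0.093452
Total = 0.146782.
Largest term belongs to Central, so Central is most probable.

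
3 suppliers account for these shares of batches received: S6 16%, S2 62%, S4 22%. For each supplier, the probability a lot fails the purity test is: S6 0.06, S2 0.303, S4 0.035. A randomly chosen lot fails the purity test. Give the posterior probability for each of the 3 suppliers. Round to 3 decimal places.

S6 0.047, S2 0.916, S4 0.038

Compute prior × likelihood for every hypothesis:
  S6: 0.16 × 0.06 = 0.0096
  S2: 0.62 × 0.303 = 0.18786
  S4: 0.22 × 0.035 = 0.0077
Normalizing constant = 0.20516.
P(S6 | off-spec) = 0.0096/0.20516 ≈ 0.047
P(S2 | off-spec) = 0.18786/0.20516 ≈ 0.916
P(S4 | off-spec) = 0.0077/0.20516 ≈ 0.038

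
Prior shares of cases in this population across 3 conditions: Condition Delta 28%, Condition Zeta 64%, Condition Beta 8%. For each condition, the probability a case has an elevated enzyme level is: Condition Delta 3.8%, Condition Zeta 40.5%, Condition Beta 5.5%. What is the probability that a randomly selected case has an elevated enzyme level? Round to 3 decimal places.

0.274

Compute prior × likelihood for every hypothesis:
  Condition Delta: 0.28 × 0.038 = 0.01064
  Condition Zeta: 0.64 × 0.405 = 0.2592
  Condition Beta: 0.08 × 0.055 = 0.0044
P(elevated) = 0.01064 + 0.2592 + 0.0044 = 0.27424 → 0.274.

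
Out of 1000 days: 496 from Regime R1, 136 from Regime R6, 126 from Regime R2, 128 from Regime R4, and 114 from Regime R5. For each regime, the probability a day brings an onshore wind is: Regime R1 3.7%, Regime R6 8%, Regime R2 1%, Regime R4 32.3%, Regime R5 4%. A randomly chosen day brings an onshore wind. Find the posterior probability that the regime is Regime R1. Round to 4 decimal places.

0.2402

By Bayes' rule, posterior ∝ prior × likelihood:
  Regime R1: 0.496 × 0.037 = 0.018352
  Regime R6: 0.136 × 0.08 = 0.01088
  Regime R2: 0.126 × 0.01 = 0.00126
  Regime R4: 0.128 × 0.323 = 0.041344
  Regime R5: 0.114 × 0.04 = 0.00456
Normalizing constant = 0.076396.
P(Regime R1 | evidence) = 0.018352 / 0.076396 ≈ 0.2402.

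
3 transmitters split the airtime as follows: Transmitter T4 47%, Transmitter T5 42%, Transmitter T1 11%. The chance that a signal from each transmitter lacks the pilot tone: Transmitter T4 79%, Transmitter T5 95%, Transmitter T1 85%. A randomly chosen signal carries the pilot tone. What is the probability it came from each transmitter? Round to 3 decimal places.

Transmitter T4 0.725, Transmitter T5 0.154, Transmitter T1 0.121

Taking complements, P(pilot | each) = Transmitter T4 0.21, Transmitter T5 0.05, Transmitter T1 0.15.
By Bayes' rule, posterior ∝ prior × likelihood:
  Transmitter T4: 0.47 × 0.21 = 0.0987
  Transmitter T5: 0.42 × 0.05 = 0.021
  Transmitter T1: 0.11 × 0.15 = 0.0165
Total = 0.1362.
P(Transmitter T4 | pilot) = 0.0987/0.1362 ≈ 0.725
P(Transmitter T5 | pilot) = 0.021/0.1362 ≈ 0.154
P(Transmitter T1 | pilot) = 0.0165/0.1362 ≈ 0.121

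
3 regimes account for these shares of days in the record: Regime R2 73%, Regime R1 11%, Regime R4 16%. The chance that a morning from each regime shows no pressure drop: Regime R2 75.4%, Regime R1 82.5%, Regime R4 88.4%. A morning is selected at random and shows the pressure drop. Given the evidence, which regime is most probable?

Taking complements, P(drop | each) = Regime R2 0.246, Regime R1 0.175, Regime R4 0.116.
Compute prior × likelihood for every hypothesis:
  Regime R2: 0.73 × 0.246 = 0.17958
  Regime R1: 0.11 × 0.175 = 0.01925
  Regime R4: 0.16 × 0.116 = 0.01856
Sum = 0.21739.
Largest term belongs to Regime R2, so Regime R2 is most probable.

Regime R2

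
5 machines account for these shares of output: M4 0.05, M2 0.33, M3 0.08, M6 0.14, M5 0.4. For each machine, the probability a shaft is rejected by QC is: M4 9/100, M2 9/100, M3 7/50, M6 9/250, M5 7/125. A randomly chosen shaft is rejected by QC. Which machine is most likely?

Unnormalized posteriors (prior × likelihood):
  M4: 0.05 × 0.09 = 0.0045
  M2: 0.33 × 0.09 = 0.0297
  M3: 0.08 × 0.14 = 0.0112
  M6: 0.14 × 0.036 = 0.00504
  M5: 0.4 × 0.056 = 0.0224
Sum = 0.07284.
Largest term belongs to M2, so M2 is most probable.

M2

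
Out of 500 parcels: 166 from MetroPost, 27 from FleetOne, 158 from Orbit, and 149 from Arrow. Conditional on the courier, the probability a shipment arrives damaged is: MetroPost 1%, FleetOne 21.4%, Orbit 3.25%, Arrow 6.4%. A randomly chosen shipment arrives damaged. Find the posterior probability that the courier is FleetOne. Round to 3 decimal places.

By Bayes' rule, posterior ∝ prior × likelihood:
  MetroPost: 0.332 × 0.01 = 0.00332
  FleetOne: 0.054 × 0.214 = 0.011556
  Orbit: 0.316 × 0.0325 = 0.01027
  Arrow: 0.298 × 0.064 = 0.019072
Total = 0.044218.
P(FleetOne | evidence) = 0.011556 / 0.044218 ≈ 0.261.

0.261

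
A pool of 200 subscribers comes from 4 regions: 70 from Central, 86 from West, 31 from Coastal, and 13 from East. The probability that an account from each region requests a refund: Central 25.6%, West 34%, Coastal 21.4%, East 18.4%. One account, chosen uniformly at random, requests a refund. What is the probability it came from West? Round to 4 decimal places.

Compute prior × likelihood for every hypothesis:
  Central: 0.35 × 0.256 = 0.0896
  West: 0.43 × 0.34 = 0.1462
  Coastal: 0.155 × 0.214 = 0.03317
  East: 0.065 × 0.184 = 0.01196
Normalizing constant = 0.28093.
P(West | evidence) = 0.1462 / 0.28093 ≈ 0.5204.

0.5204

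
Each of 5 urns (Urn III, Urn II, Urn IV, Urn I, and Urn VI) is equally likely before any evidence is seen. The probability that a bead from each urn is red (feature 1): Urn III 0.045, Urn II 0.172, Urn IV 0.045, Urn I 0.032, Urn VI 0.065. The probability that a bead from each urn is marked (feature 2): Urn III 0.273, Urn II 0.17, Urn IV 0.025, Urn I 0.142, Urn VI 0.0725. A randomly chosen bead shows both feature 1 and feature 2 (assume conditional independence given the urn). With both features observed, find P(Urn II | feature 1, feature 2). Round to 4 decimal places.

Since the prior is uniform, the posterior is proportional to the likelihood:
  Urn III: 0.045 × 0.273 = 0.012285
  Urn II: 0.172 × 0.17 = 0.02924
  Urn IV: 0.045 × 0.025 = 0.001125
  Urn I: 0.032 × 0.142 = 0.004544
  Urn VI: 0.065 × 0.0725 = 0.0047125
Sum = 0.0519065.
P(Urn II | evidence) = 0.02924 / 0.0519065 ≈ 0.5633.

0.5633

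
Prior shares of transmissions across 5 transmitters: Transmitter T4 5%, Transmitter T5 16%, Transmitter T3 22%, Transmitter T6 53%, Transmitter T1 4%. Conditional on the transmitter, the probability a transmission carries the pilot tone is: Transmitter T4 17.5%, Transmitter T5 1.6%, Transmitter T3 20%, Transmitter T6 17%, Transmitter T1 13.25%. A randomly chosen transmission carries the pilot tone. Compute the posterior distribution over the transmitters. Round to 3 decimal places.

Transmitter T4 0.058, Transmitter T5 0.017, Transmitter T3 0.292, Transmitter T6 0.598, Transmitter T1 0.035

Prior × likelihood for each hypothesis:
  Transmitter T4: 0.05 × 0.175 = 0.00875
  Transmitter T5: 0.16 × 0.016 = 0.00256
  Transmitter T3: 0.22 × 0.2 = 0.044
  Transmitter T6: 0.53 × 0.17 = 0.0901
  Transmitter T1: 0.04 × 0.1325 = 0.0053
Total = 0.15071.
P(Transmitter T4 | pilot) = 0.00875/0.15071 ≈ 0.058
P(Transmitter T5 | pilot) = 0.00256/0.15071 ≈ 0.017
P(Transmitter T3 | pilot) = 0.044/0.15071 ≈ 0.292
P(Transmitter T6 | pilot) = 0.0901/0.15071 ≈ 0.598
P(Transmitter T1 | pilot) = 0.0053/0.15071 ≈ 0.035
(Check: 0.058+0.017+0.292+0.598+0.035 = 1.000.)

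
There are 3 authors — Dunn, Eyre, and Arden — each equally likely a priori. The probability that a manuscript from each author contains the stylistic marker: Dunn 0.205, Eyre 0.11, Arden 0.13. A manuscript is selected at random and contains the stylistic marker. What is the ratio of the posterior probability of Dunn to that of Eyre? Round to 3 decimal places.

1.864

Since the prior is uniform, the posterior is proportional to the likelihood:
  Dunn: 0.205
  Eyre: 0.11
  Arden: 0.13
Sum = 0.445.
The ratio is 0.205 / 0.11 (the normalizer cancels) = 1.864.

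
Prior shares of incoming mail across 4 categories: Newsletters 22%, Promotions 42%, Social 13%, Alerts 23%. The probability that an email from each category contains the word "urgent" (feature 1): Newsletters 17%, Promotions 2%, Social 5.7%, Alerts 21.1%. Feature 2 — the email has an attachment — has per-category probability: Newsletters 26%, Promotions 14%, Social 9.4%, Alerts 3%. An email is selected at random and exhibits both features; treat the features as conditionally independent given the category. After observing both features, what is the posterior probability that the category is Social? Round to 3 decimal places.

Compute prior × likelihood for every hypothesis:
  Newsletters: 0.22 × 0.17 × 0.26 = 0.009724
  Promotions: 0.42 × 0.02 × 0.14 = 0.001176
  Social: 0.13 × 0.057 × 0.094 = 0.00069654
  Alerts: 0.23 × 0.211 × 0.03 = 0.0014559
Normalizing constant = 0.01305244.
P(Social | evidence) = 0.00069654 / 0.01305244 ≈ 0.053.

0.053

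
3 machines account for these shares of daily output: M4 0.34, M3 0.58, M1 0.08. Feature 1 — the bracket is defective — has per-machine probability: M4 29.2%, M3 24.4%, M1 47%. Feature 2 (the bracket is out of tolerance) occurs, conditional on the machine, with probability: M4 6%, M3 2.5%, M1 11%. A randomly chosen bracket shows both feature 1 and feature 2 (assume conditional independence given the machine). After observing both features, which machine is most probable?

Compute prior × likelihood for every hypothesis:
  M4: 0.34 × 0.292 × 0.06 = 0.0059568
  M3: 0.58 × 0.244 × 0.025 = 0.003538
  M1: 0.08 × 0.47 × 0.11 = 0.004136
Normalizing constant = 0.0136308.
Largest term belongs to M4, so M4 is most probable.

M4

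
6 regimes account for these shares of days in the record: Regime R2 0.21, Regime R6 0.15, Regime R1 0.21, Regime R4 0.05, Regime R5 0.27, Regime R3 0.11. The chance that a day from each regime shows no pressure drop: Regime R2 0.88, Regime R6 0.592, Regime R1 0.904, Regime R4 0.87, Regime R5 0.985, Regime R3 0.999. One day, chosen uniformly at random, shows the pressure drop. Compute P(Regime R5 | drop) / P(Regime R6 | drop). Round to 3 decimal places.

0.066

Taking complements, P(drop | each) = Regime R2 0.12, Regime R6 0.408, Regime R1 0.096, Regime R4 0.13, Regime R5 0.015, Regime R3 0.001.
Unnormalized posteriors (prior × likelihood):
  Regime R2: 0.21 × 0.12 = 0.0252
  Regime R6: 0.15 × 0.408 = 0.0612
  Regime R1: 0.21 × 0.096 = 0.02016
  Regime R4: 0.05 × 0.13 = 0.0065
  Regime R5: 0.27 × 0.015 = 0.00405
  Regime R3: 0.11 × 0.001 = 0.00011
Normalizing constant = 0.11722.
The ratio is 0.00405 / 0.0612 (the normalizer cancels) = 0.066.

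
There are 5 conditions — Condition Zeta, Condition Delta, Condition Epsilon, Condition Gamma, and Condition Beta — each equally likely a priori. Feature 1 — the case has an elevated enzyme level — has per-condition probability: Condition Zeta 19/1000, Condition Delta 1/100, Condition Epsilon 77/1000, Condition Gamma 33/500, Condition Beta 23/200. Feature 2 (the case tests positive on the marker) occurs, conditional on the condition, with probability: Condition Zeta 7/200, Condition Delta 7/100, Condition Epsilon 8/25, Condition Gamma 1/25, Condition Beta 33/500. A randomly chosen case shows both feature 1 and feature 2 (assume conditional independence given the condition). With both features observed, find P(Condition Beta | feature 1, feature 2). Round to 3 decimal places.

With a uniform prior (1/5 each), posterior ∝ likelihood:
  Condition Zeta: 0.019 × 0.035 = 0.000665
  Condition Delta: 0.01 × 0.07 = 0.0007
  Condition Epsilon: 0.077 × 0.32 = 0.02464
  Condition Gamma: 0.066 × 0.04 = 0.00264
  Condition Beta: 0.115 × 0.066 = 0.00759
Total = 0.036235.
P(Condition Beta | evidence) = 0.00759 / 0.036235 ≈ 0.209.

0.209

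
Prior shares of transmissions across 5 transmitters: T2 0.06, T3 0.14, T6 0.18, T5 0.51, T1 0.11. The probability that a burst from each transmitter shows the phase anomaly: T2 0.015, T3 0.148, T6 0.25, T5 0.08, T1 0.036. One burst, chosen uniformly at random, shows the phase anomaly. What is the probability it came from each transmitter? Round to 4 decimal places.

T2 0.0081, T3 0.1860, T6 0.4040, T5 0.3663, T1 0.0356

By Bayes' rule, posterior ∝ prior × likelihood:
  T2: 0.06 × 0.015 = 0.0009
  T3: 0.14 × 0.148 = 0.02072
  T6: 0.18 × 0.25 = 0.045
  T5: 0.51 × 0.08 = 0.0408
  T1: 0.11 × 0.036 = 0.00396
Normalizing constant = 0.11138.
P(T2 | anomaly) = 0.0009/0.11138 ≈ 0.0081
P(T3 | anomaly) = 0.02072/0.11138 ≈ 0.1860
P(T6 | anomaly) = 0.045/0.11138 ≈ 0.4040
P(T5 | anomaly) = 0.0408/0.11138 ≈ 0.3663
P(T1 | anomaly) = 0.00396/0.11138 ≈ 0.0356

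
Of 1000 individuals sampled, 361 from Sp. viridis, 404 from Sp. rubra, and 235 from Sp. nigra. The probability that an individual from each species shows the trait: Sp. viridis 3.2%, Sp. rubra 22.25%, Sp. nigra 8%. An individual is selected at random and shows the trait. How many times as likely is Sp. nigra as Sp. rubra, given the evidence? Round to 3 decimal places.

0.209

By Bayes' rule, posterior ∝ prior × likelihood:
  Sp. viridis: 0.361 × 0.032 = 0.011552
  Sp. rubra: 0.404 × 0.2225 = 0.08989
  Sp. nigra: 0.235 × 0.08 = 0.0188
Normalizing constant = 0.120242.
The ratio is 0.0188 / 0.08989 (the normalizer cancels) = 0.209.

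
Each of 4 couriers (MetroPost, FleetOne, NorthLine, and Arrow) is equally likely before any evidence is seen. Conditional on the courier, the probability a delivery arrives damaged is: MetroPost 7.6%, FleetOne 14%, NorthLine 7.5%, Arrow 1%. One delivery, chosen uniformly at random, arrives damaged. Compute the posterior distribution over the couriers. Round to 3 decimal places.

With a uniform prior (1/4 each), posterior ∝ likelihood:
  MetroPost: 0.076
  FleetOne: 0.14
  NorthLine: 0.075
  Arrow: 0.01
Normalizing constant = 0.301.
P(MetroPost | damaged) = 0.076/0.301 ≈ 0.252
P(FleetOne | damaged) = 0.14/0.301 ≈ 0.465
P(NorthLine | damaged) = 0.075/0.301 ≈ 0.249
P(Arrow | damaged) = 0.01/0.301 ≈ 0.033

MetroPost 0.252, FleetOne 0.465, NorthLine 0.249, Arrow 0.033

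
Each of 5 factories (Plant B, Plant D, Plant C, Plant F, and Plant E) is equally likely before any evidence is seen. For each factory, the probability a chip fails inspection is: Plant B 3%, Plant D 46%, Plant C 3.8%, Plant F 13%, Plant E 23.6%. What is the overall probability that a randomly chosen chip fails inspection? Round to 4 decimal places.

With a uniform prior (1/5 each), posterior ∝ likelihood:
  Plant B: 0.03
  Plant D: 0.46
  Plant C: 0.038
  Plant F: 0.13
  Plant E: 0.236
P(nonconforming) = (1/5) × (0.03 + 0.46 + 0.038 + 0.13 + 0.236) = 0.894/5 ≈ 0.1788.

0.1788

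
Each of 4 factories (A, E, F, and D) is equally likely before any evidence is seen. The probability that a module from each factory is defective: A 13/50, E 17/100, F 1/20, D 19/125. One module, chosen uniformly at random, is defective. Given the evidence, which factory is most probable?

A

With a uniform prior (1/4 each), posterior ∝ likelihood:
  A: 0.26
  E: 0.17
  F: 0.05
  D: 0.152
Total = 0.632.
Largest term belongs to A, so A is most probable.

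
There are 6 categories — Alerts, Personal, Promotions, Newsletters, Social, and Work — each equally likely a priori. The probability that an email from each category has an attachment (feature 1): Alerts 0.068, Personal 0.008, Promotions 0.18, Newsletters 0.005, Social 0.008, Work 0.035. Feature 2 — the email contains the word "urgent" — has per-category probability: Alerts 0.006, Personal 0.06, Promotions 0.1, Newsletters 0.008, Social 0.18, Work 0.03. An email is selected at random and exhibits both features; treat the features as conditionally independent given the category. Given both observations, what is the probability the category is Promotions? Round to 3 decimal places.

With a uniform prior (1/6 each), posterior ∝ likelihood:
  Alerts: 0.068 × 0.006 = 0.000408
  Personal: 0.008 × 0.06 = 0.00048
  Promotions: 0.18 × 0.1 = 0.018
  Newsletters: 0.005 × 0.008 = 0.00004
  Social: 0.008 × 0.18 = 0.00144
  Work: 0.035 × 0.03 = 0.00105
Total = 0.021418.
P(Promotions | evidence) = 0.018 / 0.021418 ≈ 0.840.

0.840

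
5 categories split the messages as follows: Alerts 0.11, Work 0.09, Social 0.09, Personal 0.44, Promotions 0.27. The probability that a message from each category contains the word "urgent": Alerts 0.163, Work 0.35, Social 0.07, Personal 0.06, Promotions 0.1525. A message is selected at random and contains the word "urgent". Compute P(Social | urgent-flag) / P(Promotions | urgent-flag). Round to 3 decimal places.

0.153

Compute prior × likelihood for every hypothesis:
  Alerts: 0.11 × 0.163 = 0.01793
  Work: 0.09 × 0.35 = 0.0315
  Social: 0.09 × 0.07 = 0.0063
  Personal: 0.44 × 0.06 = 0.0264
  Promotions: 0.27 × 0.1525 = 0.041175
Sum = 0.123305.
The ratio is 0.0063 / 0.041175 (the normalizer cancels) = 0.153.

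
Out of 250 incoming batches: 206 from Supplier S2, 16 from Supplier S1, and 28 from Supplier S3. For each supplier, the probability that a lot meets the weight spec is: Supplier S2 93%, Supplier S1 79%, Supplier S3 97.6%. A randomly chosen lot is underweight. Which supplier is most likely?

Supplier S2

Taking complements, P(underweight | each) = Supplier S2 0.07, Supplier S1 0.21, Supplier S3 0.024.
Unnormalized posteriors (prior × likelihood):
  Supplier S2: 0.824 × 0.07 = 0.05768
  Supplier S1: 0.064 × 0.21 = 0.01344
  Supplier S3: 0.112 × 0.024 = 0.002688
Total = 0.073808.
Largest term belongs to Supplier S2, so Supplier S2 is most probable.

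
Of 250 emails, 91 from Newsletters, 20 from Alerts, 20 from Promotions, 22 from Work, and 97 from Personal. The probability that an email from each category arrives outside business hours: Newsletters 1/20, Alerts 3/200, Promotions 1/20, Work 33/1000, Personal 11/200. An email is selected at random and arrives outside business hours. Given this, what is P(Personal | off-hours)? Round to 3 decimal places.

0.448

Unnormalized posteriors (prior × likelihood):
  Newsletters: 0.364 × 0.05 = 0.0182
  Alerts: 0.08 × 0.015 = 0.0012
  Promotions: 0.08 × 0.05 = 0.004
  Work: 0.088 × 0.033 = 0.002904
  Personal: 0.388 × 0.055 = 0.02134
Sum = 0.047644.
P(Personal | evidence) = 0.02134 / 0.047644 ≈ 0.448.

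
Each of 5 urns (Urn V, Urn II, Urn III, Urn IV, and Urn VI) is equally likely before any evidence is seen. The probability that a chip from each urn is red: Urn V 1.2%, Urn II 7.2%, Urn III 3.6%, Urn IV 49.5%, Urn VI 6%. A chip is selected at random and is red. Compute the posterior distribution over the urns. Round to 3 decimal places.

Since the prior is uniform, the posterior is proportional to the likelihood:
  Urn V: 0.012
  Urn II: 0.072
  Urn III: 0.036
  Urn IV: 0.495
  Urn VI: 0.06
Normalizing constant = 0.675.
P(Urn V | red) = 0.012/0.675 ≈ 0.018
P(Urn II | red) = 0.072/0.675 ≈ 0.107
P(Urn III | red) = 0.036/0.675 ≈ 0.053
P(Urn IV | red) = 0.495/0.675 ≈ 0.733
P(Urn VI | red) = 0.06/0.675 ≈ 0.089
(Check: 0.018+0.107+0.053+0.733+0.089 = 1.000.)

Urn V 0.018, Urn II 0.107, Urn III 0.053, Urn IV 0.733, Urn VI 0.089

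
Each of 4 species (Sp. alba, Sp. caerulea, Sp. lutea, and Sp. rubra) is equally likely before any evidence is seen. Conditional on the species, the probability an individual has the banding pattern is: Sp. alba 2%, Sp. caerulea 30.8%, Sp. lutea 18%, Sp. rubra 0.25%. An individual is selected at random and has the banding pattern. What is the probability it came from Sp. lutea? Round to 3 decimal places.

Since the prior is uniform, the posterior is proportional to the likelihood:
  Sp. alba: 0.02
  Sp. caerulea: 0.308
  Sp. lutea: 0.18
  Sp. rubra: 0.0025
Normalizing constant = 0.5105.
P(Sp. lutea | evidence) = 0.18 / 0.5105 ≈ 0.353.

0.353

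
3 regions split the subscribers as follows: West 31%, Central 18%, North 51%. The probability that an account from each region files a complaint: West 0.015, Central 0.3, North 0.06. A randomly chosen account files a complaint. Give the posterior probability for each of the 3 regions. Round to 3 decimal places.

West 0.052, Central 0.605, North 0.343

Compute prior × likelihood for every hypothesis:
  West: 0.31 × 0.015 = 0.00465
  Central: 0.18 × 0.3 = 0.054
  North: 0.51 × 0.06 = 0.0306
Sum = 0.08925.
P(West | complaint) = 0.00465/0.08925 ≈ 0.052
P(Central | complaint) = 0.054/0.08925 ≈ 0.605
P(North | complaint) = 0.0306/0.08925 ≈ 0.343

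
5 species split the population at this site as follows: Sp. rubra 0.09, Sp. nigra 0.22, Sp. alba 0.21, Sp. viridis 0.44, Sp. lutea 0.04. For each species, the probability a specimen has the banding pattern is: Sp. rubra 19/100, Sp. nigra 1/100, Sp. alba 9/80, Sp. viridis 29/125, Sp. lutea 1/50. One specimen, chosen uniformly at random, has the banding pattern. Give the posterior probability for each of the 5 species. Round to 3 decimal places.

Sp. rubra 0.117, Sp. nigra 0.015, Sp. alba 0.162, Sp. viridis 0.700, Sp. lutea 0.005

Unnormalized posteriors (prior × likelihood):
  Sp. rubra: 0.09 × 0.19 = 0.0171
  Sp. nigra: 0.22 × 0.01 = 0.0022
  Sp. alba: 0.21 × 0.1125 = 0.023625
  Sp. viridis: 0.44 × 0.232 = 0.10208
  Sp. lutea: 0.04 × 0.02 = 0.0008
Normalizing constant = 0.145805.
P(Sp. rubra | banded) = 0.0171/0.145805 ≈ 0.117
P(Sp. nigra | banded) = 0.0022/0.145805 ≈ 0.015
P(Sp. alba | banded) = 0.023625/0.145805 ≈ 0.162
P(Sp. viridis | banded) = 0.10208/0.145805 ≈ 0.700
P(Sp. lutea | banded) = 0.0008/0.145805 ≈ 0.005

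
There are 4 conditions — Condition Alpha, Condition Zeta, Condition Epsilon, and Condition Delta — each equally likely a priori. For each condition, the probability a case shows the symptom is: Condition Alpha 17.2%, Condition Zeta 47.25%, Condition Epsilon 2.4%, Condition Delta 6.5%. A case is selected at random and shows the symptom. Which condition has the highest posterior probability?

Since the prior is uniform, the posterior is proportional to the likelihood:
  Condition Alpha: 0.172
  Condition Zeta: 0.4725
  Condition Epsilon: 0.024
  Condition Delta: 0.065
Total = 0.7335.
Largest term belongs to Condition Zeta, so Condition Zeta is most probable.

Condition Zeta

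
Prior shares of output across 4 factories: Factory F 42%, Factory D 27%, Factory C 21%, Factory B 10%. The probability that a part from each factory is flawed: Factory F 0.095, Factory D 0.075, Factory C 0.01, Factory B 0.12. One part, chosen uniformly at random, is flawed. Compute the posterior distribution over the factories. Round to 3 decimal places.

Unnormalized posteriors (prior × likelihood):
  Factory F: 0.42 × 0.095 = 0.0399
  Factory D: 0.27 × 0.075 = 0.02025
  Factory C: 0.21 × 0.01 = 0.0021
  Factory B: 0.1 × 0.12 = 0.012
Normalizing constant = 0.07425.
P(Factory F | flawed) = 0.0399/0.07425 ≈ 0.537
P(Factory D | flawed) = 0.02025/0.07425 ≈ 0.273
P(Factory C | flawed) = 0.0021/0.07425 ≈ 0.028
P(Factory B | flawed) = 0.012/0.07425 ≈ 0.162

Factory F 0.537, Factory D 0.273, Factory C 0.028, Factory B 0.162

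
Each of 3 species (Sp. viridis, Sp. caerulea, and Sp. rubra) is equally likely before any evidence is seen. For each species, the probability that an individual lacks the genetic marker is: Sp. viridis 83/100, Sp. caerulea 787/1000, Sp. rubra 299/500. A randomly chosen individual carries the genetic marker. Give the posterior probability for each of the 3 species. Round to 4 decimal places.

Taking complements, P(marker | each) = Sp. viridis 0.17, Sp. caerulea 0.213, Sp. rubra 0.402.
Since the prior is uniform, the posterior is proportional to the likelihood:
  Sp. viridis: 0.17
  Sp. caerulea: 0.213
  Sp. rubra: 0.402
Normalizing constant = 0.785.
P(Sp. viridis | marker) = 0.17/0.785 ≈ 0.2166
P(Sp. caerulea | marker) = 0.213/0.785 ≈ 0.2713
P(Sp. rubra | marker) = 0.402/0.785 ≈ 0.5121

Sp. viridis 0.2166, Sp. caerulea 0.2713, Sp. rubra 0.5121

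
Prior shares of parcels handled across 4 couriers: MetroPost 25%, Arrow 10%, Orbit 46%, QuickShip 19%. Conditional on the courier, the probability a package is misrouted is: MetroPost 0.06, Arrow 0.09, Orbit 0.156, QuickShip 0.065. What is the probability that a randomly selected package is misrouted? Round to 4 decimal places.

0.1081

Prior × likelihood for each hypothesis:
  MetroPost: 0.25 × 0.06 = 0.015
  Arrow: 0.1 × 0.09 = 0.009
  Orbit: 0.46 × 0.156 = 0.07176
  QuickShip: 0.19 × 0.065 = 0.01235
P(misrouted) = 0.015 + 0.009 + 0.07176 + 0.01235 = 0.10811 → 0.1081.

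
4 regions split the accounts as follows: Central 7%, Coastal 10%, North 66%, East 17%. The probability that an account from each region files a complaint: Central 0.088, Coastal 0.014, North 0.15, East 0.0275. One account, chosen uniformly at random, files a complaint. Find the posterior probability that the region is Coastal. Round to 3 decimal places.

0.013

Unnormalized posteriors (prior × likelihood):
  Central: 0.07 × 0.088 = 0.00616
  Coastal: 0.1 × 0.014 = 0.0014
  North: 0.66 × 0.15 = 0.099
  East: 0.17 × 0.0275 = 0.004675
Total = 0.111235.
P(Coastal | evidence) = 0.0014 / 0.111235 ≈ 0.013.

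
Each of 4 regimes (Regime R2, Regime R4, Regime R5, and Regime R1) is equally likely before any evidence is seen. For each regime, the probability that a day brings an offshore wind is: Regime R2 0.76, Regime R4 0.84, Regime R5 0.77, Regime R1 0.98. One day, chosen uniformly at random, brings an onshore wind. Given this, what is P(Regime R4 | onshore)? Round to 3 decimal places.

Taking complements, P(onshore | each) = Regime R2 0.24, Regime R4 0.16, Regime R5 0.23, Regime R1 0.02.
With a uniform prior (1/4 each), posterior ∝ likelihood:
  Regime R2: 0.24
  Regime R4: 0.16
  Regime R5: 0.23
  Regime R1: 0.02
Normalizing constant = 0.65.
P(Regime R4 | evidence) = 0.16 / 0.65 ≈ 0.246.

0.246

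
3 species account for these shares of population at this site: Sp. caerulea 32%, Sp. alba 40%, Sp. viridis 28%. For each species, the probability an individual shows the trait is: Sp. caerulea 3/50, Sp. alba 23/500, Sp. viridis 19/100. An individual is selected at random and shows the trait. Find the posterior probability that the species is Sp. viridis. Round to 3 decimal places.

0.586

Unnormalized posteriors (prior × likelihood):
  Sp. caerulea: 0.32 × 0.06 = 0.0192
  Sp. alba: 0.4 × 0.046 = 0.0184
  Sp. viridis: 0.28 × 0.19 = 0.0532
Total = 0.0908.
P(Sp. viridis | evidence) = 0.0532 / 0.0908 ≈ 0.586.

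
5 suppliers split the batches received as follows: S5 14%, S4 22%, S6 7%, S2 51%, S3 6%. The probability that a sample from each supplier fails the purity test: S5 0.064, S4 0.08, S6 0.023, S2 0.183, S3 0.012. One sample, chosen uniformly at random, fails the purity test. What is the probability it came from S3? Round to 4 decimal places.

Compute prior × likelihood for every hypothesis:
  S5: 0.14 × 0.064 = 0.00896
  S4: 0.22 × 0.08 = 0.0176
  S6: 0.07 × 0.023 = 0.00161
  S2: 0.51 × 0.183 = 0.09333
  S3: 0.06 × 0.012 = 0.00072
Total = 0.12222.
P(S3 | evidence) = 0.00072 / 0.12222 ≈ 0.0059.

0.0059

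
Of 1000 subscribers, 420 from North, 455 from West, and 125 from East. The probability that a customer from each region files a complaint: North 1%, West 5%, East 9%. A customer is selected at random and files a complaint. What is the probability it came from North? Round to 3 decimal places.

By Bayes' rule, posterior ∝ prior × likelihood:
  North: 0.42 × 0.01 = 0.0042
  West: 0.455 × 0.05 = 0.02275
  East: 0.125 × 0.09 = 0.01125
Total = 0.0382.
P(North | evidence) = 0.0042 / 0.0382 ≈ 0.110.

0.110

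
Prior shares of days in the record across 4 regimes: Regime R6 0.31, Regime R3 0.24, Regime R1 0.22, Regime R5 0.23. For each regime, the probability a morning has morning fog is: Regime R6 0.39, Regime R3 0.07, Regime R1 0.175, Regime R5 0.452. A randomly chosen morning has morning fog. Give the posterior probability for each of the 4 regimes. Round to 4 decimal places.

Regime R6 0.4315, Regime R3 0.0600, Regime R1 0.1374, Regime R5 0.3711

Compute prior × likelihood for every hypothesis:
  Regime R6: 0.31 × 0.39 = 0.1209
  Regime R3: 0.24 × 0.07 = 0.0168
  Regime R1: 0.22 × 0.175 = 0.0385
  Regime R5: 0.23 × 0.452 = 0.10396
Sum = 0.28016.
P(Regime R6 | fog) = 0.1209/0.28016 ≈ 0.4315
P(Regime R3 | fog) = 0.0168/0.28016 ≈ 0.0600
P(Regime R1 | fog) = 0.0385/0.28016 ≈ 0.1374
P(Regime R5 | fog) = 0.10396/0.28016 ≈ 0.3711
(Check: 0.4315+0.0600+0.1374+0.3711 = 1.0000.)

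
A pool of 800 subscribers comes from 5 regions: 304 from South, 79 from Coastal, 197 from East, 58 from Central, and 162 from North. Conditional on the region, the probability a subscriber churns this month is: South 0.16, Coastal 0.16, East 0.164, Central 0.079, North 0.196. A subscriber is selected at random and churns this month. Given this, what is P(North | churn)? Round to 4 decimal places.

0.2444

By Bayes' rule, posterior ∝ prior × likelihood:
  South: 0.38 × 0.16 = 0.0608
  Coastal: 0.09875 × 0.16 = 0.0158
  East: 0.24625 × 0.164 = 0.040385
  Central: 0.0725 × 0.079 = 0.0057275
  North: 0.2025 × 0.196 = 0.03969
Total = 0.1624025.
P(North | evidence) = 0.03969 / 0.1624025 ≈ 0.2444.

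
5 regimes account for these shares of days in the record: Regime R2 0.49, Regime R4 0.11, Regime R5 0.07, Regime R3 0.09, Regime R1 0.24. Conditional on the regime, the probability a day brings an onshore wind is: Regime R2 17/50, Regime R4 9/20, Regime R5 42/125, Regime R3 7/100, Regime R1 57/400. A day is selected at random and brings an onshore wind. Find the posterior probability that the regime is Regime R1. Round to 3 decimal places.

0.122

Compute prior × likelihood for every hypothesis:
  Regime R2: 0.49 × 0.34 = 0.1666
  Regime R4: 0.11 × 0.45 = 0.0495
  Regime R5: 0.07 × 0.336 = 0.02352
  Regime R3: 0.09 × 0.07 = 0.0063
  Regime R1: 0.24 × 0.1425 = 0.0342
Sum = 0.28012.
P(Regime R1 | evidence) = 0.0342 / 0.28012 ≈ 0.122.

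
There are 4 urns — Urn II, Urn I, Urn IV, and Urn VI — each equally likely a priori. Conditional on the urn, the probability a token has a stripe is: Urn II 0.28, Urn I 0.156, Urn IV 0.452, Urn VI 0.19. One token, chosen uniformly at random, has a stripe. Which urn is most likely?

Urn IV

With a uniform prior (1/4 each), posterior ∝ likelihood:
  Urn II: 0.28
  Urn I: 0.156
  Urn IV: 0.452
  Urn VI: 0.19
Total = 1.078.
Largest term belongs to Urn IV, so Urn IV is most probable.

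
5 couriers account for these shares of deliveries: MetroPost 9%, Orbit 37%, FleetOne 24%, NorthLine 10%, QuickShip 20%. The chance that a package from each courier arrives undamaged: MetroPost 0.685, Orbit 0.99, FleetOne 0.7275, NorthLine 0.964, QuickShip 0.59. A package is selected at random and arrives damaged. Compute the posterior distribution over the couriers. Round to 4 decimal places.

Taking complements, P(damaged | each) = MetroPost 0.315, Orbit 0.01, FleetOne 0.2725, NorthLine 0.036, QuickShip 0.41.
Prior × likelihood for each hypothesis:
  MetroPost: 0.09 × 0.315 = 0.02835
  Orbit: 0.37 × 0.01 = 0.0037
  FleetOne: 0.24 × 0.2725 = 0.0654
  NorthLine: 0.1 × 0.036 = 0.0036
  QuickShip: 0.2 × 0.41 = 0.082
Total = 0.18305.
P(MetroPost | damaged) = 0.02835/0.18305 ≈ 0.1549
P(Orbit | damaged) = 0.0037/0.18305 ≈ 0.0202
P(FleetOne | damaged) = 0.0654/0.18305 ≈ 0.3573
P(NorthLine | damaged) = 0.0036/0.18305 ≈ 0.0197
P(QuickShip | damaged) = 0.082/0.18305 ≈ 0.4480
(Check: 0.1549+0.0202+0.3573+0.0197+0.4480 = 1.0001.)

MetroPost 0.1549, Orbit 0.0202, FleetOne 0.3573, NorthLine 0.0197, QuickShip 0.4480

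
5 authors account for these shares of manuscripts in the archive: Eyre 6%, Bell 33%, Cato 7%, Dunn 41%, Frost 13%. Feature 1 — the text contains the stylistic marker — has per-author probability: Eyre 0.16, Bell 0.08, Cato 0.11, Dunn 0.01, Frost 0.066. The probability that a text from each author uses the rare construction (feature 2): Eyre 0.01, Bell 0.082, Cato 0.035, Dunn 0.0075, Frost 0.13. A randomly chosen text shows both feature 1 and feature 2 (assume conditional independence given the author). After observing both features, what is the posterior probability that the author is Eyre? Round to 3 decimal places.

By Bayes' rule, posterior ∝ prior × likelihood:
  Eyre: 0.06 × 0.16 × 0.01 = 0.000096
  Bell: 0.33 × 0.08 × 0.082 = 0.0021648
  Cato: 0.07 × 0.11 × 0.035 = 0.0002695
  Dunn: 0.41 × 0.01 × 0.0075 = 0.00003075
  Frost: 0.13 × 0.066 × 0.13 = 0.0011154
Normalizing constant = 0.00367645.
P(Eyre | evidence) = 0.000096 / 0.00367645 ≈ 0.026.

0.026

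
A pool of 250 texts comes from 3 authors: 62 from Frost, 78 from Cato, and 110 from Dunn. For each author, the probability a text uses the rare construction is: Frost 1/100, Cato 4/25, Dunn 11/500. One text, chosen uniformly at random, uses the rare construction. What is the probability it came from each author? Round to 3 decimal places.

Prior × likelihood for each hypothesis:
  Frost: 0.248 × 0.01 = 0.00248
  Cato: 0.312 × 0.16 = 0.04992
  Dunn: 0.44 × 0.022 = 0.00968
Normalizing constant = 0.06208.
P(Frost | rare-form) = 0.00248/0.06208 ≈ 0.040
P(Cato | rare-form) = 0.04992/0.06208 ≈ 0.804
P(Dunn | rare-form) = 0.00968/0.06208 ≈ 0.156
(Check: 0.040+0.804+0.156 = 1.000.)

Frost 0.040, Cato 0.804, Dunn 0.156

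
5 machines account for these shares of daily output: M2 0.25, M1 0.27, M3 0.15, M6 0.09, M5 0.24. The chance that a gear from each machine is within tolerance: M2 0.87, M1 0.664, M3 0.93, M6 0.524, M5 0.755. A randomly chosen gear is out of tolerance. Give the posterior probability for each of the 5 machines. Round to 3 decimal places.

M2 0.138, M1 0.385, M3 0.045, M6 0.182, M5 0.250

Taking complements, P(oversize | each) = M2 0.13, M1 0.336, M3 0.07, M6 0.476, M5 0.245.
By Bayes' rule, posterior ∝ prior × likelihood:
  M2: 0.25 × 0.13 = 0.0325
  M1: 0.27 × 0.336 = 0.09072
  M3: 0.15 × 0.07 = 0.0105
  M6: 0.09 × 0.476 = 0.04284
  M5: 0.24 × 0.245 = 0.0588
Sum = 0.23536.
P(M2 | oversize) = 0.0325/0.23536 ≈ 0.138
P(M1 | oversize) = 0.09072/0.23536 ≈ 0.385
P(M3 | oversize) = 0.0105/0.23536 ≈ 0.045
P(M6 | oversize) = 0.04284/0.23536 ≈ 0.182
P(M5 | oversize) = 0.0588/0.23536 ≈ 0.250
(Check: 0.138+0.385+0.045+0.182+0.250 = 1.000.)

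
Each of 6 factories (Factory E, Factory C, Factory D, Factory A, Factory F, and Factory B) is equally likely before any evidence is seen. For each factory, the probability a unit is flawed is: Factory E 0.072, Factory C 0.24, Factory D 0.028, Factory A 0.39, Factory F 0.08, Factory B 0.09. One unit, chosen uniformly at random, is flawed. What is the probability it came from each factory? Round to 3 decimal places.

With a uniform prior (1/6 each), posterior ∝ likelihood:
  Factory E: 0.072
  Factory C: 0.24
  Factory D: 0.028
  Factory A: 0.39
  Factory F: 0.08
  Factory B: 0.09
Sum = 0.9.
P(Factory E | flawed) = 0.072/0.9 ≈ 0.080
P(Factory C | flawed) = 0.24/0.9 ≈ 0.267
P(Factory D | flawed) = 0.028/0.9 ≈ 0.031
P(Factory A | flawed) = 0.39/0.9 ≈ 0.433
P(Factory F | flawed) = 0.08/0.9 ≈ 0.089
P(Factory B | flawed) = 0.09/0.9 ≈ 0.100

Factory E 0.080, Factory C 0.267, Factory D 0.031, Factory A 0.433, Factory F 0.089, Factory B 0.100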